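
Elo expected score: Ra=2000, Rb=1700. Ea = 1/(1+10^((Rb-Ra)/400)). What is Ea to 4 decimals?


Elo expected score: Ea = 1/(1 + 10^((Rb-Ra)/400))
Rb - Ra = 1700 - 2000 = -300
(Rb-Ra)/400 = -300/400 = -0.75
10^-0.75 = 0.177828
Ea = 1/(1 + 0.177828) = 1/1.177828 = 0.8490

0.8490


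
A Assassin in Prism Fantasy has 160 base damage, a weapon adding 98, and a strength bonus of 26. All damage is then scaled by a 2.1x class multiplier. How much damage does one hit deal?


Sum base + weapon + str = 160 + 98 + 26 = 284
Multiply by 2.1:
284 * 2.1 = 596.4

596.4 damage


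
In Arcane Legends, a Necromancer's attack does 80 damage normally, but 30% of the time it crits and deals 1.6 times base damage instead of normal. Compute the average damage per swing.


E[dmg] = base * (1 + crit_chance * (crit_mult - 1))
cc as decimal = 30/100 = 0.3
cm - 1 = 1.6 - 1 = 0.6
Bonus factor = 0.3 * 0.6 = 0.18
Total multiplier = 1 + 0.18 = 1.18
Expected damage = 80 * 1.18 = 94.40

94.40 damage


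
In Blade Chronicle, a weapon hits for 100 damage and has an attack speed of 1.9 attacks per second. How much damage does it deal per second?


DPS = damage * attack_speed
= 100 * 1.9
= 190.0

190.0 DPS


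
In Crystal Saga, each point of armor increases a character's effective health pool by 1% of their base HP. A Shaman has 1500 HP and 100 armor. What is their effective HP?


EHP = 1500 * (1 + 100/100)
= 1500 * (1 + 1.0)
= 1500 * 2.0
= 3000.0

3000.0 EHP


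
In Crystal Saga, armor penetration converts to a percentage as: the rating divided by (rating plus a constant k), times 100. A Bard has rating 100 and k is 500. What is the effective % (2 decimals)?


effective% = rating / (rating + k) * 100
= 100 / (100 + 500) * 100
= 100 / 600 * 100
= 0.166667 * 100
= 16.67%

16.67%


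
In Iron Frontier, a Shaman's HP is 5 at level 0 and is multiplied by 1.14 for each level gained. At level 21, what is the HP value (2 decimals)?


value = base * growth^level
= 5 * 1.14^21
= 5 * 15.667578
= 78.34

78.34 HP


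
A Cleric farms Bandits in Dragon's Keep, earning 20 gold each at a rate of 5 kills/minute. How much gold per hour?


Gold per minute = 20 * 5 = 100
Gold per hour = 100 * 60 = 6000

6000 gold/hour


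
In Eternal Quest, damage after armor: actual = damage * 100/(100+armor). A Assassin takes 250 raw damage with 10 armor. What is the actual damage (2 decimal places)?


actual = 250 * 100 / (100 + 10)
= 250 * 100 / 110
= 25000 / 110
= 227.27

227.27 damage


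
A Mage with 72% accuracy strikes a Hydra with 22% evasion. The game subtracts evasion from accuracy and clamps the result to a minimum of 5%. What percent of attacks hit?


accuracy - evasion = 72 - 22 = 50
Apply floor: max(50, 5) = 50
Hit chance = 50%

50%


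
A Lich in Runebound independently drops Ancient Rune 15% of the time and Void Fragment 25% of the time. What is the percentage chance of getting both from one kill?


For independent events, P(both) = P(A) * P(B)
= 15% * 25%
= 375 / 100 %
= 3.75%

3.75%


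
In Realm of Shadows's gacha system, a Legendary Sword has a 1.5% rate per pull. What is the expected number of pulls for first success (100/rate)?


Expected pulls for a geometric distribution = 1/p = 100 / rate%
= 100 / 1.5
= 66.67

66.67 pulls


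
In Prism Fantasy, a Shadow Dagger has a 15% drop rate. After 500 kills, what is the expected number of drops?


Expected drops = kills * (drop_rate / 100)
= 500 * (15 / 100)
= 500 * 0.15
= 75.0

75.0 drops


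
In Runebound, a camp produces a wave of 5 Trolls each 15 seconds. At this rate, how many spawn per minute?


Spawns per minute = count * (60 / interval)
= 5 * (60 / 15)
= 5 * 4.0
= 20.0

20.0 per minute


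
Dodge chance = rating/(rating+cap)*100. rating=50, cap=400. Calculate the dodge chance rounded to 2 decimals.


dodge% = 50 / (50 + 400) * 100
= 50 / 450 * 100
= 0.111111 * 100
= 11.11%

11.11%


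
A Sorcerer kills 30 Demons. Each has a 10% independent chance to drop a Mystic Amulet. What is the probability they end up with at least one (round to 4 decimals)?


P(at least one) = 1 - P(none) = 1 - (1-p)^n
p = 10/100 = 0.1
1 - p = 0.9
(1 - p)^30 = 0.9^30 = 0.042391
P(at least one) = 1 - 0.042391 = 0.9576

0.9576


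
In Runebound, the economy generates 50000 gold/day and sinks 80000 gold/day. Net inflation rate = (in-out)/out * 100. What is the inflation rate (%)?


Net gold = 50000 - 80000 = -30000
Inflation rate = net / sunk * 100 = -30000 / 80000 * 100
= -0.375 * 100
= -37.50%

-37.50%


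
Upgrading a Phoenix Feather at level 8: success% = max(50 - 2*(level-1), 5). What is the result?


raw_rate = 50 - 2 * (8 - 1)
= 50 - 2 * 7
= 50 - 14
= 36
Apply floor: max(36, 5) = 36%

36%


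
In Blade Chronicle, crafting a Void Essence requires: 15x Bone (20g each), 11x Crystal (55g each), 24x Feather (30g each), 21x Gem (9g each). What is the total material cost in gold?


Cost breakdown:
  Bone: 15 * 20 = 300
  Crystal: 11 * 55 = 605
  Feather: 24 * 30 = 720
  Gem: 21 * 9 = 189
Total = 300 + 605 + 720 + 189 = 1814

1814 gold


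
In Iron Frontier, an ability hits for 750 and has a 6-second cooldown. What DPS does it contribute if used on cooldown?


DPS = damage / cooldown
= 750 / 6
= 125.00

125.00 DPS


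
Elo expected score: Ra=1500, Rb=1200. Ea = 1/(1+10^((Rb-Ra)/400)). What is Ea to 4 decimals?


Elo expected score: Ea = 1/(1 + 10^((Rb-Ra)/400))
Rb - Ra = 1200 - 1500 = -300
(Rb-Ra)/400 = -300/400 = -0.75
10^-0.75 = 0.177828
Ea = 1/(1 + 0.177828) = 1/1.177828 = 0.8490

0.8490


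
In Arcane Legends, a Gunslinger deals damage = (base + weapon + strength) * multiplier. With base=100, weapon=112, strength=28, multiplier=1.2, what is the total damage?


Sum base + weapon + str = 100 + 112 + 28 = 240
Multiply by 1.2:
240 * 1.2 = 288.0

288.0 damage


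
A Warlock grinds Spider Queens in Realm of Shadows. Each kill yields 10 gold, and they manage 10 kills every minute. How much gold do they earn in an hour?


Gold per minute = 10 * 10 = 100
Gold per hour = 100 * 60 = 6000

6000 gold/hour


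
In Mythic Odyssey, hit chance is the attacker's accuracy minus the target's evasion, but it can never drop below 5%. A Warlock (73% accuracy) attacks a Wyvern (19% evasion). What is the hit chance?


accuracy - evasion = 73 - 19 = 54
Apply floor: max(54, 5) = 54
Hit chance = 54%

54%


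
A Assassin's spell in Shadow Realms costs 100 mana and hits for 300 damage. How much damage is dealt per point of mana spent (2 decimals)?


Efficiency = damage / mana
= 300 / 100
= 3.00

3.00 dmg/mana


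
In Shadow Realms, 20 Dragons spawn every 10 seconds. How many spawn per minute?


Spawns per minute = count * (60 / interval)
= 20 * (60 / 10)
= 20 * 6.0
= 120.0

120.0 per minute


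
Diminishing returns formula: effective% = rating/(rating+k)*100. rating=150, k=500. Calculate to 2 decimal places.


effective% = rating / (rating + k) * 100
= 150 / (150 + 500) * 100
= 150 / 650 * 100
= 0.230769 * 100
= 23.08%

23.08%


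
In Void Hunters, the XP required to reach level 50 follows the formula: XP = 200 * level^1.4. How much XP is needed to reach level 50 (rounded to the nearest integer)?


XP = 200 * level^1.4
Substitute level = 50:
XP = 200 * 50^1.4
= 200 * 239.0881
= 47818

47818 XP


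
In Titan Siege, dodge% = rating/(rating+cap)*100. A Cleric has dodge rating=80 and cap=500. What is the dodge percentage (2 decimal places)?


dodge% = 80 / (80 + 500) * 100
= 80 / 580 * 100
= 0.137931 * 100
= 13.79%

13.79%


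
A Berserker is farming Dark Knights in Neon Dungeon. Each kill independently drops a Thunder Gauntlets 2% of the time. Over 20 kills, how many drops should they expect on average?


Expected drops = kills * (drop_rate / 100)
= 20 * (2 / 100)
= 20 * 0.02
= 0.4

0.4 drops


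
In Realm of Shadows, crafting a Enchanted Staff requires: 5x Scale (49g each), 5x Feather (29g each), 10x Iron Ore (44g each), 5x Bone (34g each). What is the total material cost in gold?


Cost breakdown:
  Scale: 5 * 49 = 245
  Feather: 5 * 29 = 145
  Iron Ore: 10 * 44 = 440
  Bone: 5 * 34 = 170
Total = 245 + 145 + 440 + 170 = 1000

1000 gold


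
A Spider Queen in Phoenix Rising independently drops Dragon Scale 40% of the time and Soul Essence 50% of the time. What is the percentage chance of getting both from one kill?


For independent events, P(both) = P(A) * P(B)
= 40% * 50%
= 2000 / 100 %
= 20.0%

20.0%


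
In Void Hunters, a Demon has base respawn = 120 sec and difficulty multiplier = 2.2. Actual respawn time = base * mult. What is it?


Respawn time = base * multiplier
= 120 * 2.2
= 264.0 seconds

264.0 seconds


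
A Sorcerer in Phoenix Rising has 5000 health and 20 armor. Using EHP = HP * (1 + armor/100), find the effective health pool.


EHP = 5000 * (1 + 20/100)
= 5000 * (1 + 0.2)
= 5000 * 1.2
= 6000.0

6000.0 EHP


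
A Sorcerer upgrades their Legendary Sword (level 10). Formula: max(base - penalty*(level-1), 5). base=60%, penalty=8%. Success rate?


raw_rate = 60 - 8 * (10 - 1)
= 60 - 8 * 9
= 60 - 72
= -12
Apply floor: max(-12, 5) = 5%

5%


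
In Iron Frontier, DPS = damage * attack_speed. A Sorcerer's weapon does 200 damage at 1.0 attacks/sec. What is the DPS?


DPS = damage * attack_speed
= 200 * 1.0
= 200.0

200.0 DPS


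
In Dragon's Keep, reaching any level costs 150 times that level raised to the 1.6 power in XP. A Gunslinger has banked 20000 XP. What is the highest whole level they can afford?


XP = 150 * level^1.6, so level = (XP / 150)^(1/1.6)
= (20000 / 150)^(1/1.6)
= 133.3333^0.625
= 21.2856
Floor: level = 21

level 21


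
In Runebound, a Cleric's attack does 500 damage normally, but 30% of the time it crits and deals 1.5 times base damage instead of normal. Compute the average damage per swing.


E[dmg] = base * (1 + crit_chance * (crit_mult - 1))
cc as decimal = 30/100 = 0.3
cm - 1 = 1.5 - 1 = 0.5
Bonus factor = 0.3 * 0.5 = 0.15
Total multiplier = 1 + 0.15 = 1.15
Expected damage = 500 * 1.15 = 575.00

575.00 damage


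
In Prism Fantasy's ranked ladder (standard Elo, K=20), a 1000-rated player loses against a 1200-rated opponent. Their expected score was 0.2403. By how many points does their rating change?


Elo update: delta = K * (S - Ea), where S = 0 (loses)
S - Ea = 0 - 0.2403 = -0.2403
Rating change = 20 * -0.2403
= -4.81

-4.81 rating points


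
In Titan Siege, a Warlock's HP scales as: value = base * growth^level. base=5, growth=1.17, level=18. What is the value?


value = base * growth^level
= 5 * 1.17^18
= 5 * 16.878953
= 84.39

84.39 HP


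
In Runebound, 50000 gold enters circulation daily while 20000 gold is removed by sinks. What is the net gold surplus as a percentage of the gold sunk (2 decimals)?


Net gold = 50000 - 20000 = 30000
Inflation rate = net / sunk * 100 = 30000 / 20000 * 100
= 1.5 * 100
= 150.00%

150.00%


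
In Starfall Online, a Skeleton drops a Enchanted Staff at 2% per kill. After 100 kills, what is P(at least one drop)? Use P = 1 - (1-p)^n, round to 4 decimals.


P(at least one) = 1 - P(none) = 1 - (1-p)^n
p = 2/100 = 0.02
1 - p = 0.98
(1 - p)^100 = 0.98^100 = 0.132620
P(at least one) = 1 - 0.132620 = 0.8674

0.8674


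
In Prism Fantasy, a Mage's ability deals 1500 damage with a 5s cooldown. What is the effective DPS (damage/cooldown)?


DPS = damage / cooldown
= 1500 / 5
= 300.00

300.00 DPS


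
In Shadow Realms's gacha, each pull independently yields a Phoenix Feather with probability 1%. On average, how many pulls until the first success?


Expected pulls for a geometric distribution = 1/p = 100 / rate%
= 100 / 1
= 100.0

100.0 pulls


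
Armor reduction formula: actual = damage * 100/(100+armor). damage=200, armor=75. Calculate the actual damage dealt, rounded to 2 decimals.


actual = 200 * 100 / (100 + 75)
= 200 * 100 / 175
= 20000 / 175
= 114.29

114.29 damage


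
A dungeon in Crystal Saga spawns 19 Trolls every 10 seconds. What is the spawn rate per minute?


Spawns per minute = count * (60 / interval)
= 19 * (60 / 10)
= 19 * 6.0
= 114.0

114.0 per minute


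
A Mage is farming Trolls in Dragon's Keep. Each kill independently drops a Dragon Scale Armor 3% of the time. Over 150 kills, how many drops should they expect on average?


Expected drops = kills * (drop_rate / 100)
= 150 * (3 / 100)
= 150 * 0.03
= 4.5

4.5 drops


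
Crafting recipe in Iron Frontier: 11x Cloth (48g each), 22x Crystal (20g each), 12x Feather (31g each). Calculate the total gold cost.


Cost breakdown:
  Cloth: 11 * 48 = 528
  Crystal: 22 * 20 = 440
  Feather: 12 * 31 = 372
Total = 528 + 440 + 372 = 1340

1340 gold


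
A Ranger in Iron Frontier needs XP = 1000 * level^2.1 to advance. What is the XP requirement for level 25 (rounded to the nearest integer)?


XP = 1000 * level^2.1
Substitute level = 25:
XP = 1000 * 25^2.1
= 1000 * 862.331
= 862331

862331 XP


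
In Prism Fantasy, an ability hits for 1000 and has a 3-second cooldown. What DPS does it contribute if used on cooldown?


DPS = damage / cooldown
= 1000 / 3
= 333.33

333.33 DPS


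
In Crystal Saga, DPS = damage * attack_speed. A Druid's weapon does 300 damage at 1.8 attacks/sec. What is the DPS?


DPS = damage * attack_speed
= 300 * 1.8
= 540.0

540.0 DPS


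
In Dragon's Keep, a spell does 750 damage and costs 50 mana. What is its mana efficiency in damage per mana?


Efficiency = damage / mana
= 750 / 50
= 15.00

15.00 dmg/mana


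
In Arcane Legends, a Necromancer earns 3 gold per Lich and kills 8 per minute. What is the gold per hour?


Gold per minute = 3 * 8 = 24
Gold per hour = 24 * 60 = 1440

1440 gold/hour


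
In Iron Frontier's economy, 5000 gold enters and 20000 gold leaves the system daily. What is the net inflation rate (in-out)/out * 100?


Net gold = 5000 - 20000 = -15000
Inflation rate = net / sunk * 100 = -15000 / 20000 * 100
= -0.75 * 100
= -75.00%

-75.00%


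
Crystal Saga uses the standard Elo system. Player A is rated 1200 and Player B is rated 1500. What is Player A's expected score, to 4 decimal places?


Elo expected score: Ea = 1/(1 + 10^((Rb-Ra)/400))
Rb - Ra = 1500 - 1200 = 300
(Rb-Ra)/400 = 300/400 = 0.75
10^0.75 = 5.623413
Ea = 1/(1 + 5.623413) = 1/6.623413 = 0.1510

0.1510


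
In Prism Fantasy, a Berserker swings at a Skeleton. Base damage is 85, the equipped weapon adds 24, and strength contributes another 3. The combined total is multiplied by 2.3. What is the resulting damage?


Sum base + weapon + str = 85 + 24 + 3 = 112
Multiply by 2.3:
112 * 2.3 = 257.6

257.6 damage


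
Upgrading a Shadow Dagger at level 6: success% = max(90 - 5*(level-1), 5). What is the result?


raw_rate = 90 - 5 * (6 - 1)
= 90 - 5 * 5
= 90 - 25
= 65
Apply floor: max(65, 5) = 65%

65%


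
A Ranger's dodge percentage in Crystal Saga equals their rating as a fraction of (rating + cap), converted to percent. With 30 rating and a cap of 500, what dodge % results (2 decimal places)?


dodge% = 30 / (30 + 500) * 100
= 30 / 530 * 100
= 0.056604 * 100
= 5.66%

5.66%


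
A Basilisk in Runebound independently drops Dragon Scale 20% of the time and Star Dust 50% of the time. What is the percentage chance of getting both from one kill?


For independent events, P(both) = P(A) * P(B)
= 20% * 50%
= 1000 / 100 %
= 10.0%

10.0%


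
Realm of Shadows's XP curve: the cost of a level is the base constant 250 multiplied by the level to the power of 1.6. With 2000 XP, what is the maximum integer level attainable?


XP = 250 * level^1.6, so level = (XP / 250)^(1/1.6)
= (2000 / 250)^(1/1.6)
= 8.0^0.625
= 3.668
Floor: level = 3

level 3


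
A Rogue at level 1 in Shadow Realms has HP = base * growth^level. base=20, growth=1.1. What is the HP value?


value = base * growth^level
= 20 * 1.1^1
= 20 * 1.1
= 22.00

22.00 HP


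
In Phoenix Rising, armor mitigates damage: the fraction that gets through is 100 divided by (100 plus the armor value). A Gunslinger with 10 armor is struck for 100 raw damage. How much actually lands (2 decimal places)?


actual = 100 * 100 / (100 + 10)
= 100 * 100 / 110
= 10000 / 110
= 90.91

90.91 damage


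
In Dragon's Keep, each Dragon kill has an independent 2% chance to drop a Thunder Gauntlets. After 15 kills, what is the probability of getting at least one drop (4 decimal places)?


P(at least one) = 1 - P(none) = 1 - (1-p)^n
p = 2/100 = 0.02
1 - p = 0.98
(1 - p)^15 = 0.98^15 = 0.738569
P(at least one) = 1 - 0.738569 = 0.2614

0.2614


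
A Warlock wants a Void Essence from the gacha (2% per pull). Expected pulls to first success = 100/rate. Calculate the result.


Expected pulls for a geometric distribution = 1/p = 100 / rate%
= 100 / 2
= 50.0

50.0 pulls


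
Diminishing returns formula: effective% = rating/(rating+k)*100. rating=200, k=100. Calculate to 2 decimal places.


effective% = rating / (rating + k) * 100
= 200 / (200 + 100) * 100
= 200 / 300 * 100
= 0.666667 * 100
= 66.67%

66.67%


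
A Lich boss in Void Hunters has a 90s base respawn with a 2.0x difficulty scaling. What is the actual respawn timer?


Respawn time = base * multiplier
= 90 * 2.0
= 180.0 seconds

180.0 seconds


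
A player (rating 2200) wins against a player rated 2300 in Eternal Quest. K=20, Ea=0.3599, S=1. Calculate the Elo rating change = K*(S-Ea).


Elo update: delta = K * (S - Ea), where S = 1 (wins)
S - Ea = 1 - 0.3599 = 0.6401
Rating change = 20 * 0.6401
= 12.80

12.80 rating points


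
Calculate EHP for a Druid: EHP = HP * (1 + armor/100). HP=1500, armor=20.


EHP = 1500 * (1 + 20/100)
= 1500 * (1 + 0.2)
= 1500 * 1.2
= 1800.0

1800.0 EHP


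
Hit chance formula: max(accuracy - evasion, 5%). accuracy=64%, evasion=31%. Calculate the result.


accuracy - evasion = 64 - 31 = 33
Apply floor: max(33, 5) = 33
Hit chance = 33%

33%


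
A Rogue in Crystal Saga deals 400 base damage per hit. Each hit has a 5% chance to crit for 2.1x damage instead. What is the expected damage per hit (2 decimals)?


E[dmg] = base * (1 + crit_chance * (crit_mult - 1))
cc as decimal = 5/100 = 0.05
cm - 1 = 2.1 - 1 = 1.1
Bonus factor = 0.05 * 1.1 = 0.055
Total multiplier = 1 + 0.055 = 1.055
Expected damage = 400 * 1.055 = 422.00

422.00 damage


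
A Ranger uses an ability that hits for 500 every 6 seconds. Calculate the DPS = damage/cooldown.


DPS = damage / cooldown
= 500 / 6
= 83.33

83.33 DPS


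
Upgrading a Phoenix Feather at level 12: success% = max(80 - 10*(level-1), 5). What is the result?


raw_rate = 80 - 10 * (12 - 1)
= 80 - 10 * 11
= 80 - 110
= -30
Apply floor: max(-30, 5) = 5%

5%


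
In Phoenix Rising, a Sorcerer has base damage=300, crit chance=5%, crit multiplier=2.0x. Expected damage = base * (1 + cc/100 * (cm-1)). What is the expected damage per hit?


E[dmg] = base * (1 + crit_chance * (crit_mult - 1))
cc as decimal = 5/100 = 0.05
cm - 1 = 2.0 - 1 = 1.0
Bonus factor = 0.05 * 1.0 = 0.05
Total multiplier = 1 + 0.05 = 1.05
Expected damage = 300 * 1.05 = 315.00

315.00 damage


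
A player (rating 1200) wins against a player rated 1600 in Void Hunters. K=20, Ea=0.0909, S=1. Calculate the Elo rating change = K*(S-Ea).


Elo update: delta = K * (S - Ea), where S = 1 (wins)
S - Ea = 1 - 0.0909 = 0.9091
Rating change = 20 * 0.9091
= 18.18

18.18 rating points


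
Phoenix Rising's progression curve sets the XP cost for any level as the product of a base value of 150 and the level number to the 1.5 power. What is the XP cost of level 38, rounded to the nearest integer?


XP = 150 * level^1.5
Substitute level = 38:
XP = 150 * 38^1.5
= 150 * 234.2477
= 35137

35137 XP


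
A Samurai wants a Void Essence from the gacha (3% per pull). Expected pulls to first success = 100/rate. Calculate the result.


Expected pulls for a geometric distribution = 1/p = 100 / rate%
= 100 / 3
= 33.33

33.33 pulls


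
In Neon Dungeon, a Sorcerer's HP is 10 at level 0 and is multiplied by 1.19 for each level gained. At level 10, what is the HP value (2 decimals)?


value = base * growth^level
= 10 * 1.19^10
= 10 * 5.694684
= 56.95

56.95 HP


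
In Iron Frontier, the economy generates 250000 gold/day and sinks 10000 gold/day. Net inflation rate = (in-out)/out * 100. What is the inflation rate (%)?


Net gold = 250000 - 10000 = 240000
Inflation rate = net / sunk * 100 = 240000 / 10000 * 100
= 24.0 * 100
= 2400.00%

2400.00%


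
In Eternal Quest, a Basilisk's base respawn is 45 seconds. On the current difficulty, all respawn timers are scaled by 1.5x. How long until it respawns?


Respawn time = base * multiplier
= 45 * 1.5
= 67.5 seconds

67.5 seconds


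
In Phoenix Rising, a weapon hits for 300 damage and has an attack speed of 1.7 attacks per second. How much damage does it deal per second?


DPS = damage * attack_speed
= 300 * 1.7
= 510.0

510.0 DPS


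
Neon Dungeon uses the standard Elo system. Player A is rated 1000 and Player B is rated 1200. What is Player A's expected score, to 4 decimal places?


Elo expected score: Ea = 1/(1 + 10^((Rb-Ra)/400))
Rb - Ra = 1200 - 1000 = 200
(Rb-Ra)/400 = 200/400 = 0.5
10^0.5 = 3.162278
Ea = 1/(1 + 3.162278) = 1/4.162278 = 0.2403

0.2403


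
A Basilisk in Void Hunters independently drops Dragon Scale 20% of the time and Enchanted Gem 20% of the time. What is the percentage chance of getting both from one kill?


For independent events, P(both) = P(A) * P(B)
= 20% * 20%
= 400 / 100 %
= 4.0%

4.0%


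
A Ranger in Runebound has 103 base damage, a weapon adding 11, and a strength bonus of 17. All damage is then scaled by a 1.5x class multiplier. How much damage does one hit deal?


Sum base + weapon + str = 103 + 11 + 17 = 131
Multiply by 1.5:
131 * 1.5 = 196.5

196.5 damage


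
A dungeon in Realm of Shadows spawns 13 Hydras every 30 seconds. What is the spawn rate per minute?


Spawns per minute = count * (60 / interval)
= 13 * (60 / 30)
= 13 * 2.0
= 26.0

26.0 per minute


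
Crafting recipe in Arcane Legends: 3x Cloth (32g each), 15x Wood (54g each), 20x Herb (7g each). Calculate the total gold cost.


Cost breakdown:
  Cloth: 3 * 32 = 96
  Wood: 15 * 54 = 810
  Herb: 20 * 7 = 140
Total = 96 + 810 + 140 = 1046

1046 gold


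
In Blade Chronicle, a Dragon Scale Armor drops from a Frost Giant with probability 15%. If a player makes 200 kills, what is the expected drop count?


Expected drops = kills * (drop_rate / 100)
= 200 * (15 / 100)
= 200 * 0.15
= 30.0

30.0 drops


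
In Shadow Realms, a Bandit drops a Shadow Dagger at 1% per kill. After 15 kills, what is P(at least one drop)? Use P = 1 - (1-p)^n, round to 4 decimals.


P(at least one) = 1 - P(none) = 1 - (1-p)^n
p = 1/100 = 0.01
1 - p = 0.99
(1 - p)^15 = 0.99^15 = 0.860058
P(at least one) = 1 - 0.860058 = 0.1399

0.1399


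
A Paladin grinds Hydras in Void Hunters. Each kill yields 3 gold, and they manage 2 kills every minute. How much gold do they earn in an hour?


Gold per minute = 3 * 2 = 6
Gold per hour = 6 * 60 = 360

360 gold/hour


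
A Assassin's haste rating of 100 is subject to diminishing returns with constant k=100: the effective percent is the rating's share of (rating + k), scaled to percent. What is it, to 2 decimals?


effective% = rating / (rating + k) * 100
= 100 / (100 + 100) * 100
= 100 / 200 * 100
= 0.5 * 100
= 50.00%

50.00%


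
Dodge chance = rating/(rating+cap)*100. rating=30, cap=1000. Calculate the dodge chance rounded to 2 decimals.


dodge% = 30 / (30 + 1000) * 100
= 30 / 1030 * 100
= 0.029126 * 100
= 2.91%

2.91%


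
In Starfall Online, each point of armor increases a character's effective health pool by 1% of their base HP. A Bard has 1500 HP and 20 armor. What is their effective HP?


EHP = 1500 * (1 + 20/100)
= 1500 * (1 + 0.2)
= 1500 * 1.2
= 1800.0

1800.0 EHP


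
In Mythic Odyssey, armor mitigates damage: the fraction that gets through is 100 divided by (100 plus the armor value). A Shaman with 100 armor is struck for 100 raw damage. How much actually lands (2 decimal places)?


actual = 100 * 100 / (100 + 100)
= 100 * 100 / 200
= 10000 / 200
= 50.00

50.00 damage


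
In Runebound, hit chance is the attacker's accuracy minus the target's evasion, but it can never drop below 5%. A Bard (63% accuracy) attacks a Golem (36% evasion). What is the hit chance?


accuracy - evasion = 63 - 36 = 27
Apply floor: max(27, 5) = 27
Hit chance = 27%

27%


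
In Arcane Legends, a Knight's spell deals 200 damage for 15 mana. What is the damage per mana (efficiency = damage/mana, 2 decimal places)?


Efficiency = damage / mana
= 200 / 15
= 13.33

13.33 dmg/mana


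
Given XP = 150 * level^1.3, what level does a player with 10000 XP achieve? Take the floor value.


XP = 150 * level^1.3, so level = (XP / 150)^(1/1.3)
= (10000 / 150)^(1/1.3)
= 66.6667^0.7692
= 25.2934
Floor: level = 25

level 25


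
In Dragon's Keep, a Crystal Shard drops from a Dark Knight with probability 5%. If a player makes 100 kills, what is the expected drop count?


Expected drops = kills * (drop_rate / 100)
= 100 * (5 / 100)
= 100 * 0.05
= 5.0

5.0 drops


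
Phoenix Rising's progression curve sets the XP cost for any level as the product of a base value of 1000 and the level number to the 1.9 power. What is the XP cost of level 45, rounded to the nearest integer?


XP = 1000 * level^1.9
Substitute level = 45:
XP = 1000 * 45^1.9
= 1000 * 1383.897
= 1383897

1383897 XP


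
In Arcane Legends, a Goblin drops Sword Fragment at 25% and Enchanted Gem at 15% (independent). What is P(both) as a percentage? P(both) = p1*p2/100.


For independent events, P(both) = P(A) * P(B)
= 25% * 15%
= 375 / 100 %
= 3.75%

3.75%


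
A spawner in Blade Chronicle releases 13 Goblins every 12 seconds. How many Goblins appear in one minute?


Spawns per minute = count * (60 / interval)
= 13 * (60 / 12)
= 13 * 5.0
= 65.0

65.0 per minute


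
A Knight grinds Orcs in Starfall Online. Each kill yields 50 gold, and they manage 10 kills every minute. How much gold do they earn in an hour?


Gold per minute = 50 * 10 = 500
Gold per hour = 500 * 60 = 30000

30000 gold/hour


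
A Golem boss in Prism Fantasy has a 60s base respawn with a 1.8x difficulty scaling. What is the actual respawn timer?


Respawn time = base * multiplier
= 60 * 1.8
= 108.0 seconds

108.0 seconds


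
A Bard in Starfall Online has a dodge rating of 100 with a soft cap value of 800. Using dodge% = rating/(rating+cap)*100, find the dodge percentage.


dodge% = 100 / (100 + 800) * 100
= 100 / 900 * 100
= 0.111111 * 100
= 11.11%

11.11%


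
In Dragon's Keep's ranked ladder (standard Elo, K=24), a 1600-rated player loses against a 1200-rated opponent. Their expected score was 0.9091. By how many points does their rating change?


Elo update: delta = K * (S - Ea), where S = 0 (loses)
S - Ea = 0 - 0.9091 = -0.9091
Rating change = 24 * -0.9091
= -21.82

-21.82 rating points


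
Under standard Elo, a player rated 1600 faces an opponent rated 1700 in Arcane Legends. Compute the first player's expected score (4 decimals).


Elo expected score: Ea = 1/(1 + 10^((Rb-Ra)/400))
Rb - Ra = 1700 - 1600 = 100
(Rb-Ra)/400 = 100/400 = 0.25
10^0.25 = 1.778279
Ea = 1/(1 + 1.778279) = 1/2.778279 = 0.3599

0.3599


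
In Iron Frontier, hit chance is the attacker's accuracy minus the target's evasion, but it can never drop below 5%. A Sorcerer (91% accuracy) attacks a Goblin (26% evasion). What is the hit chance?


accuracy - evasion = 91 - 26 = 65
Apply floor: max(65, 5) = 65
Hit chance = 65%

65%


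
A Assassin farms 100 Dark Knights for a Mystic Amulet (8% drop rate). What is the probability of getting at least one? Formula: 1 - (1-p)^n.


P(at least one) = 1 - P(none) = 1 - (1-p)^n
p = 8/100 = 0.08
1 - p = 0.92
(1 - p)^100 = 0.92^100 = 0.000239
P(at least one) = 1 - 0.000239 = 0.9998

0.9998


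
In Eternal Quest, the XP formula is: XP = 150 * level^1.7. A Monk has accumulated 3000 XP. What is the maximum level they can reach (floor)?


XP = 150 * level^1.7, so level = (XP / 150)^(1/1.7)
= (3000 / 150)^(1/1.7)
= 20.0^0.5882
= 5.8252
Floor: level = 5

level 5


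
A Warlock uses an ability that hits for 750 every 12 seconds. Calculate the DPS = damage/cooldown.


DPS = damage / cooldown
= 750 / 12
= 62.50

62.50 DPS


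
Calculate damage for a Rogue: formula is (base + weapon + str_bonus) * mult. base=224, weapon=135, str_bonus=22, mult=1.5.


Sum base + weapon + str = 224 + 135 + 22 = 381
Multiply by 1.5:
381 * 1.5 = 571.5

571.5 damage


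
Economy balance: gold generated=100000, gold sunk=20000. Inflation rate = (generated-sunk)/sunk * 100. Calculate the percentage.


Net gold = 100000 - 20000 = 80000
Inflation rate = net / sunk * 100 = 80000 / 20000 * 100
= 4.0 * 100
= 400.00%

400.00%


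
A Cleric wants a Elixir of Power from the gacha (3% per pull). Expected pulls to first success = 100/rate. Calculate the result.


Expected pulls for a geometric distribution = 1/p = 100 / rate%
= 100 / 3
= 33.33

33.33 pulls


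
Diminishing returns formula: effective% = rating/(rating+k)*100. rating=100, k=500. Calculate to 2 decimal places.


effective% = rating / (rating + k) * 100
= 100 / (100 + 500) * 100
= 100 / 600 * 100
= 0.166667 * 100
= 16.67%

16.67%


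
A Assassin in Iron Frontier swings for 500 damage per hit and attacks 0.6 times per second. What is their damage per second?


DPS = damage * attack_speed
= 500 * 0.6
= 300.0

300.0 DPS


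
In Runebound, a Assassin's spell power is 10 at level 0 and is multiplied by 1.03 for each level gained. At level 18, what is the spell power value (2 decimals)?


value = base * growth^level
= 10 * 1.03^18
= 10 * 1.702433
= 17.02

17.02 spell power


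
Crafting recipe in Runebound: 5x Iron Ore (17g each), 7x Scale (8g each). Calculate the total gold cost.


Cost breakdown:
  Iron Ore: 5 * 17 = 85
  Scale: 7 * 8 = 56
Total = 85 + 56 = 141

141 gold


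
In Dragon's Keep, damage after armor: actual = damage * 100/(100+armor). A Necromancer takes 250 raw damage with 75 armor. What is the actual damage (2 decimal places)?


actual = 250 * 100 / (100 + 75)
= 250 * 100 / 175
= 25000 / 175
= 142.86

142.86 damage


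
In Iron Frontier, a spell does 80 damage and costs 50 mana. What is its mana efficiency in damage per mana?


Efficiency = damage / mana
= 80 / 50
= 1.60

1.60 dmg/mana


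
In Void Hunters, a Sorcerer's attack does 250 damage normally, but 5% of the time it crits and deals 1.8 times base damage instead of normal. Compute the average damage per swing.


E[dmg] = base * (1 + crit_chance * (crit_mult - 1))
cc as decimal = 5/100 = 0.05
cm - 1 = 1.8 - 1 = 0.8
Bonus factor = 0.05 * 0.8 = 0.04
Total multiplier = 1 + 0.04 = 1.04
Expected damage = 250 * 1.04 = 260.00

260.00 damage


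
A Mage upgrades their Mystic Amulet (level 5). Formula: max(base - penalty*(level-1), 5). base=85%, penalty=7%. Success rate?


raw_rate = 85 - 7 * (5 - 1)
= 85 - 7 * 4
= 85 - 28
= 57
Apply floor: max(57, 5) = 57%

57%


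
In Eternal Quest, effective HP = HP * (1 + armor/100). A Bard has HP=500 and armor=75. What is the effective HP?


EHP = 500 * (1 + 75/100)
= 500 * (1 + 0.75)
= 500 * 1.75
= 875.0

875.0 EHP


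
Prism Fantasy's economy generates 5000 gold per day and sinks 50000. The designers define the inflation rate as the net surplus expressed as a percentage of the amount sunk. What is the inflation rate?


Net gold = 5000 - 50000 = -45000
Inflation rate = net / sunk * 100 = -45000 / 50000 * 100
= -0.9 * 100
= -90.00%

-90.00%


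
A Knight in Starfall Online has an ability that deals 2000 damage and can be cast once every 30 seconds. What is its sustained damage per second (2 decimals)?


DPS = damage / cooldown
= 2000 / 30
= 66.67

66.67 DPS


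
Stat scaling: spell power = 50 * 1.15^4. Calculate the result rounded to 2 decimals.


value = base * growth^level
= 50 * 1.15^4
= 50 * 1.749006
= 87.45

87.45 spell power


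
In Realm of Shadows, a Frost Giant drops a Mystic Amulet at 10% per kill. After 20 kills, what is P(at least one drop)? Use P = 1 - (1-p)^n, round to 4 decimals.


P(at least one) = 1 - P(none) = 1 - (1-p)^n
p = 10/100 = 0.1
1 - p = 0.9
(1 - p)^20 = 0.9^20 = 0.121577
P(at least one) = 1 - 0.121577 = 0.8784

0.8784


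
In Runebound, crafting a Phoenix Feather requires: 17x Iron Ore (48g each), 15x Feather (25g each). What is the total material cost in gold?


Cost breakdown:
  Iron Ore: 17 * 48 = 816
  Feather: 15 * 25 = 375
Total = 816 + 375 = 1191

1191 gold


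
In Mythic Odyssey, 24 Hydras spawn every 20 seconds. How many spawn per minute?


Spawns per minute = count * (60 / interval)
= 24 * (60 / 20)
= 24 * 3.0
= 72.0

72.0 per minute


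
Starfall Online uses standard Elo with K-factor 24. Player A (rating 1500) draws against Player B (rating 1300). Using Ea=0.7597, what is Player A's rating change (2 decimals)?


Elo update: delta = K * (S - Ea), where S = 0.5 (draws)
S - Ea = 0.5 - 0.7597 = -0.2597
Rating change = 24 * -0.2597
= -6.23

-6.23 rating points


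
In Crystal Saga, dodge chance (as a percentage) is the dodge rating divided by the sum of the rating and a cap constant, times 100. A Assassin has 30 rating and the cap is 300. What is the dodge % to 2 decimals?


dodge% = 30 / (30 + 300) * 100
= 30 / 330 * 100
= 0.090909 * 100
= 9.09%

9.09%


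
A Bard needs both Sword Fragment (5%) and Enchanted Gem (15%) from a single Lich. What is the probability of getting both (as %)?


For independent events, P(both) = P(A) * P(B)
= 5% * 15%
= 75 / 100 %
= 0.75%

0.75%


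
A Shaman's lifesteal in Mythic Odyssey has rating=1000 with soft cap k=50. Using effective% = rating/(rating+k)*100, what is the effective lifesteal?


effective% = rating / (rating + k) * 100
= 1000 / (1000 + 50) * 100
= 1000 / 1050 * 100
= 0.952381 * 100
= 95.24%

95.24%


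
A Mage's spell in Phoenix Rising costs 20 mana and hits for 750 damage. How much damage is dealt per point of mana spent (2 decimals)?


Efficiency = damage / mana
= 750 / 20
= 37.50

37.50 dmg/mana


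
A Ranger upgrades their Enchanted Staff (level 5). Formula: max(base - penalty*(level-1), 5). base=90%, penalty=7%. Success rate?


raw_rate = 90 - 7 * (5 - 1)
= 90 - 7 * 4
= 90 - 28
= 62
Apply floor: max(62, 5) = 62%

62%


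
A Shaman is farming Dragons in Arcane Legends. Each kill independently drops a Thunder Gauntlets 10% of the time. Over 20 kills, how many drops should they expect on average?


Expected drops = kills * (drop_rate / 100)
= 20 * (10 / 100)
= 20 * 0.1
= 2.0

2.0 drops


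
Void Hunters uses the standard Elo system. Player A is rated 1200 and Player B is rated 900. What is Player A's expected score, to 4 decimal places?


Elo expected score: Ea = 1/(1 + 10^((Rb-Ra)/400))
Rb - Ra = 900 - 1200 = -300
(Rb-Ra)/400 = -300/400 = -0.75
10^-0.75 = 0.177828
Ea = 1/(1 + 0.177828) = 1/1.177828 = 0.8490

0.8490


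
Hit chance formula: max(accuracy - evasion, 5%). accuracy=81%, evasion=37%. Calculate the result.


accuracy - evasion = 81 - 37 = 44
Apply floor: max(44, 5) = 44
Hit chance = 44%

44%


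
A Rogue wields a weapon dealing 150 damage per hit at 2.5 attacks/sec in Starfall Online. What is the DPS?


DPS = damage * attack_speed
= 150 * 2.5
= 375.0

375.0 DPS


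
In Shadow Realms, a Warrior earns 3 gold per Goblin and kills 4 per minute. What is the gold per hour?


Gold per minute = 3 * 4 = 12
Gold per hour = 12 * 60 = 720

720 gold/hour


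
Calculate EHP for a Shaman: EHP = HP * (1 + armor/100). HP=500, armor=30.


EHP = 500 * (1 + 30/100)
= 500 * (1 + 0.3)
= 500 * 1.3
= 650.0

650.0 EHP


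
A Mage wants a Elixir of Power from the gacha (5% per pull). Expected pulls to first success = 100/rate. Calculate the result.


Expected pulls for a geometric distribution = 1/p = 100 / rate%
= 100 / 5
= 20.0

20.0 pulls


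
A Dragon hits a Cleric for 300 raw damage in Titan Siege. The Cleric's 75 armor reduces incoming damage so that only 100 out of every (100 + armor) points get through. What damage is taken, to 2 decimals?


actual = 300 * 100 / (100 + 75)
= 300 * 100 / 175
= 30000 / 175
= 171.43

171.43 damage


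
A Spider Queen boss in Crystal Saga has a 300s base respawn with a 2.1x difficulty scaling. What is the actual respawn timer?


Respawn time = base * multiplier
= 300 * 2.1
= 630.0 seconds

630.0 seconds


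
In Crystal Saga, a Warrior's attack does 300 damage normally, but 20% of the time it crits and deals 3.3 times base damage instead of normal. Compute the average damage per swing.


E[dmg] = base * (1 + crit_chance * (crit_mult - 1))
cc as decimal = 20/100 = 0.2
cm - 1 = 3.3 - 1 = 2.3
Bonus factor = 0.2 * 2.3 = 0.46
Total multiplier = 1 + 0.46 = 1.46
Expected damage = 300 * 1.46 = 438.00

438.00 damage


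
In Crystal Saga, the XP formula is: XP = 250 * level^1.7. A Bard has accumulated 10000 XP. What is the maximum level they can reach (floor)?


XP = 250 * level^1.7, so level = (XP / 250)^(1/1.7)
= (10000 / 250)^(1/1.7)
= 40.0^0.5882
= 8.7577
Floor: level = 8

level 8


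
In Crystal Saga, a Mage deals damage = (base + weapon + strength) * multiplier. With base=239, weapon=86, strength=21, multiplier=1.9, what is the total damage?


Sum base + weapon + str = 239 + 86 + 21 = 346
Multiply by 1.9:
346 * 1.9 = 657.4

657.4 damage


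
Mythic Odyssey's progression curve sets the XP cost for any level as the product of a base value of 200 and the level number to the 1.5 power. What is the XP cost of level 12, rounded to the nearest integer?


XP = 200 * level^1.5
Substitute level = 12:
XP = 200 * 12^1.5
= 200 * 41.5692
= 8314

8314 XP


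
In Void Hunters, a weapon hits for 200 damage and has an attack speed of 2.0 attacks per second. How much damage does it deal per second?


DPS = damage * attack_speed
= 200 * 2.0
= 400.0

400.0 DPS


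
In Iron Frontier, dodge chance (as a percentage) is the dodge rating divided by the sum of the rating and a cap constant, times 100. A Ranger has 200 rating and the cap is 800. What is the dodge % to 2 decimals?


dodge% = 200 / (200 + 800) * 100
= 200 / 1000 * 100
= 0.2 * 100
= 20.00%

20.00%


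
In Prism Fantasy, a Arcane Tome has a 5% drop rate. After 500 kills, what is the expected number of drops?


Expected drops = kills * (drop_rate / 100)
= 500 * (5 / 100)
= 500 * 0.05
= 25.0

25.0 drops


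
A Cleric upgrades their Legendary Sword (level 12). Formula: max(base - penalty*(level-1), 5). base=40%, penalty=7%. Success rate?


raw_rate = 40 - 7 * (12 - 1)
= 40 - 7 * 11
= 40 - 77
= -37
Apply floor: max(-37, 5) = 5%

5%


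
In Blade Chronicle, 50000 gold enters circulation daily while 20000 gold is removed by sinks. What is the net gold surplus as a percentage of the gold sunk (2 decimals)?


Net gold = 50000 - 20000 = 30000
Inflation rate = net / sunk * 100 = 30000 / 20000 * 100
= 1.5 * 100
= 150.00%

150.00%


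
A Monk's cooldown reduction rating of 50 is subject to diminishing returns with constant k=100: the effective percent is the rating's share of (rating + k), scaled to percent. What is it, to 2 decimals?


effective% = rating / (rating + k) * 100
= 50 / (50 + 100) * 100
= 50 / 150 * 100
= 0.333333 * 100
= 33.33%

33.33%


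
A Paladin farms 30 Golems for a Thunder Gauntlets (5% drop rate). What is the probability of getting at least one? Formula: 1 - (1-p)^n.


P(at least one) = 1 - P(none) = 1 - (1-p)^n
p = 5/100 = 0.05
1 - p = 0.95
(1 - p)^30 = 0.95^30 = 0.214639
P(at least one) = 1 - 0.214639 = 0.7854

0.7854


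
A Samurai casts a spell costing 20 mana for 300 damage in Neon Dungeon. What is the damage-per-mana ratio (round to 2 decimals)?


Efficiency = damage / mana
= 300 / 20
= 15.00

15.00 dmg/mana
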